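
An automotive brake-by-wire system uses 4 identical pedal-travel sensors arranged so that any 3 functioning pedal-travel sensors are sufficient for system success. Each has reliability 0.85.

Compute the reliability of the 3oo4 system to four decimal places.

0.8905

R = Σ_{i=3}^{4} C(4,i) p^i (1−p)^{4−i} with p = 0.85
C(4,3)·0.85^3·0.15^1 = 0.368475
C(4,4)·0.85^4·0.15^0 = 0.522006
Sum = 0.8905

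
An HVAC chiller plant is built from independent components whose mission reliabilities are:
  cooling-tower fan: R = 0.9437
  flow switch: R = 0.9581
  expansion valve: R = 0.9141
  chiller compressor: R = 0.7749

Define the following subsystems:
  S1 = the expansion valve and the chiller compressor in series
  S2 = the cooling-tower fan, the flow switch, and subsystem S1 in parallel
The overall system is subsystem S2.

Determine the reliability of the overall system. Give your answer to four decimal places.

Series (expansion valve and chiller compressor): 0.914100 × 0.774900 = 0.708336
Parallel (cooling-tower fan, flow switch, and [0.708336]): 1 − (1 − 0.943700)(1 − 0.958100)(1 − 0.708336) = 0.9993

0.9993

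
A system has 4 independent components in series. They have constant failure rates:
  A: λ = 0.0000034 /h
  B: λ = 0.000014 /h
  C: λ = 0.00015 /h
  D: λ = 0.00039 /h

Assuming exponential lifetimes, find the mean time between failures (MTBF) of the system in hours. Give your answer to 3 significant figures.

Series of exponential components: λ_sys = Σ λ_i
λ_sys = 0.0000034 + 0.000014 + 0.00015 + 0.00039 = 5.5740e-04 /h
MTBF = 1 / λ_sys = 1790 h

1790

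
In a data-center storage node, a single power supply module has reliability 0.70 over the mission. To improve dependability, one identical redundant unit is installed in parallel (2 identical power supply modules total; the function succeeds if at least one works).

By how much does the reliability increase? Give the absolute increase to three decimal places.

R_before = 0.70
R_after = 1 − (1 − 0.70)^2 = 0.910
ΔR = 0.910 − 0.70 = 0.210

0.210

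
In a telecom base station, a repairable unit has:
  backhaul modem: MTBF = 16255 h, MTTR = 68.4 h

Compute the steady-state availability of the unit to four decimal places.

0.9958

A(backhaul modem) = MTBF/(MTBF+MTTR) = 16255/(16255+68.4) = 0.9958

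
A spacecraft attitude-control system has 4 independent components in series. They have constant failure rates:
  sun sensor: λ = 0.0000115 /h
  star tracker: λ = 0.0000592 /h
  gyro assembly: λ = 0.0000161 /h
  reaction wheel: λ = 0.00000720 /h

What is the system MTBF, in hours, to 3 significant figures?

Series of exponential components: λ_sys = Σ λ_i
λ_sys = 0.0000115 + 0.0000592 + 0.0000161 + 0.00000720 = 9.4000e-05 /h
MTBF = 1 / λ_sys = 10600 h

10600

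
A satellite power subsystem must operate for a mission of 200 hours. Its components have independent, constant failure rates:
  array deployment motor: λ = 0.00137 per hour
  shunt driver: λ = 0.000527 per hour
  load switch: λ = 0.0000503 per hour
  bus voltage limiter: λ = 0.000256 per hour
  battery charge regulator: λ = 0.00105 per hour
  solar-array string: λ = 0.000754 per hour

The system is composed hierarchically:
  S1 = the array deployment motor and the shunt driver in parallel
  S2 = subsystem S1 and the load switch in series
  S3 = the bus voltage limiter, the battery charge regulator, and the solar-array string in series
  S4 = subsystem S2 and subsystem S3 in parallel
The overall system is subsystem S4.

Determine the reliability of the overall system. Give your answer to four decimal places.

R(array deployment motor) = exp(−0.00137 × 200) = 0.760332
R(shunt driver) = exp(−0.000527 × 200) = 0.899964
R(load switch) = exp(−0.0000503 × 200) = 0.989990
R(bus voltage limiter) = exp(−0.000256 × 200) = 0.950089
R(battery charge regulator) = exp(−0.00105 × 200) = 0.810584
R(solar-array string) = exp(−0.000754 × 200) = 0.860020
Parallel (array deployment motor and shunt driver): 1 − (1 − 0.760332)(1 − 0.899964) = 0.976025
Series ([0.976025] and load switch): 0.976025 × 0.989990 = 0.966255
Series (bus voltage limiter, battery charge regulator, and solar-array string): 0.950089 × 0.810584 × 0.860020 = 0.662325
Parallel ([0.966255] and [0.662325]): 1 − (1 − 0.966255)(1 − 0.662325) = 0.9886

0.9886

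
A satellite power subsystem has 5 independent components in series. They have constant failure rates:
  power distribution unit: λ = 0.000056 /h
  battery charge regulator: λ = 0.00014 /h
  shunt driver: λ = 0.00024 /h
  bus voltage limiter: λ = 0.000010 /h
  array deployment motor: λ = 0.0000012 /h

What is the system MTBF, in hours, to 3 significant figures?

2240

Series of exponential components: λ_sys = Σ λ_i
λ_sys = 0.000056 + 0.00014 + 0.00024 + 0.000010 + 0.0000012 = 4.4720e-04 /h
MTBF = 1 / λ_sys = 2240 h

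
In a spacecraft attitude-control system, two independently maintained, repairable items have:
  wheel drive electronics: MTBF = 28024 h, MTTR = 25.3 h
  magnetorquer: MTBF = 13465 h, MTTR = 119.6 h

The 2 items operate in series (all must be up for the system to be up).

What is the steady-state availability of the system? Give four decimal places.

A(wheel drive electronics) = MTBF/(MTBF+MTTR) = 28024/(28024+25.3) = 0.999098
A(magnetorquer) = MTBF/(MTBF+MTTR) = 13465/(13465+119.6) = 0.991196
Series availability: 0.999098 × 0.991196 = 0.9903

0.9903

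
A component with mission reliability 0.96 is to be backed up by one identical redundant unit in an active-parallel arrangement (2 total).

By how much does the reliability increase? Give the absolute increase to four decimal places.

0.0384

R_before = 0.96
R_after = 1 − (1 − 0.96)^2 = 0.9984
ΔR = 0.9984 − 0.96 = 0.0384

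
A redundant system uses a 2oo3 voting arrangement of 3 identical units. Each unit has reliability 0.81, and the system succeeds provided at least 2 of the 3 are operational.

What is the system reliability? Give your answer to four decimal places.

0.9054

R = Σ_{i=2}^{3} C(3,i) p^i (1−p)^{3−i} with p = 0.81
C(3,2)·0.81^2·0.19^1 = 0.373977
C(3,3)·0.81^3·0.19^0 = 0.531441
Sum = 0.9054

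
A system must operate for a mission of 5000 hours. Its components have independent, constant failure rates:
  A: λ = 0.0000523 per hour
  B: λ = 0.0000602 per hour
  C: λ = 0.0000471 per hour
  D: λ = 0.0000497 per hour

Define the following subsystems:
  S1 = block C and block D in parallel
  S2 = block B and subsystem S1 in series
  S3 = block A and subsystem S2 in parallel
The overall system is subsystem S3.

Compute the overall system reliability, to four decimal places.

0.9323

R(A) = exp(−0.0000523 × 5000) = 0.769896
R(B) = exp(−0.0000602 × 5000) = 0.740078
R(C) = exp(−0.0000471 × 5000) = 0.790176
R(D) = exp(−0.0000497 × 5000) = 0.779970
Parallel (C and D): 1 − (1 − 0.790176)(1 − 0.779970) = 0.953832
Series (B and [0.953832]): 0.740078 × 0.953832 = 0.705910
Parallel (A and [0.705910]): 1 − (1 − 0.769896)(1 − 0.705910) = 0.9323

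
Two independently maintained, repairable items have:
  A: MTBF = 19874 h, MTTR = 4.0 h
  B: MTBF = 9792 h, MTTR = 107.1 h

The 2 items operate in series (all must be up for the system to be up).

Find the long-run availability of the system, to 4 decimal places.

0.9890

A(A) = MTBF/(MTBF+MTTR) = 19874/(19874+4.0) = 0.999799
A(B) = MTBF/(MTBF+MTTR) = 9792/(9792+107.1) = 0.989181
Series availability: 0.999799 × 0.989181 = 0.9890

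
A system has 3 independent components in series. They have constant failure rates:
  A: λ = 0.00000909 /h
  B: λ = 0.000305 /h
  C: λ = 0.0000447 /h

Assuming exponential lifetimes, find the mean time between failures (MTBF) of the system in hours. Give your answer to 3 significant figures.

Series of exponential components: λ_sys = Σ λ_i
λ_sys = 0.00000909 + 0.000305 + 0.0000447 = 3.5879e-04 /h
MTBF = 1 / λ_sys = 2790 h

2790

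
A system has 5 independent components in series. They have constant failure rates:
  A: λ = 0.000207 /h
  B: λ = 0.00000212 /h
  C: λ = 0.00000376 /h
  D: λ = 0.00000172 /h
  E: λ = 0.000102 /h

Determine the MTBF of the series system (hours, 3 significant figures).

3160

Series of exponential components: λ_sys = Σ λ_i
λ_sys = 0.000207 + 0.00000212 + 0.00000376 + 0.00000172 + 0.000102 = 3.1660e-04 /h
MTBF = 1 / λ_sys = 3160 h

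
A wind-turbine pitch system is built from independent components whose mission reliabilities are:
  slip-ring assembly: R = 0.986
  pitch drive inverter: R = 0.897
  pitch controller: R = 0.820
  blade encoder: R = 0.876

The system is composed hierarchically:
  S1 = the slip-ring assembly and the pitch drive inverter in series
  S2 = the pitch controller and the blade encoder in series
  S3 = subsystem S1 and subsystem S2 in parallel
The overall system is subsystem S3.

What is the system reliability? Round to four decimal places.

0.9674

Series (slip-ring assembly and pitch drive inverter): 0.986000 × 0.897000 = 0.884442
Series (pitch controller and blade encoder): 0.820000 × 0.876000 = 0.718320
Parallel ([0.884442] and [0.718320]): 1 − (1 − 0.884442)(1 − 0.718320) = 0.9674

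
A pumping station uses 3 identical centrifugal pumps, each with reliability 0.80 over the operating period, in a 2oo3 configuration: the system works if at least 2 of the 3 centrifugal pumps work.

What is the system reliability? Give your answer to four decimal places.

0.8960

R = Σ_{i=2}^{3} C(3,i) p^i (1−p)^{3−i} with p = 0.80
C(3,2)·0.80^2·0.20^1 = 0.384000
C(3,3)·0.80^3·0.20^0 = 0.512000
Sum = 0.8960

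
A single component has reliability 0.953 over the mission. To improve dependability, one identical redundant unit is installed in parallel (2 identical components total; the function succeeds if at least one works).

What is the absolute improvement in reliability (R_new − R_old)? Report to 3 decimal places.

0.045

R_before = 0.953
R_after = 1 − (1 − 0.953)^2 = 0.998
ΔR = 0.998 − 0.953 = 0.045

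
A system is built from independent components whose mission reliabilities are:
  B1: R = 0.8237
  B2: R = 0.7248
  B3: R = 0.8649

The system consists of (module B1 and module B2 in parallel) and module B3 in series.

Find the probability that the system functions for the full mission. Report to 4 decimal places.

Parallel (B1 and B2): 1 − (1 − 0.823700)(1 − 0.724800) = 0.951482
Series ([0.951482] and B3): 0.951482 × 0.864900 = 0.8229

0.8229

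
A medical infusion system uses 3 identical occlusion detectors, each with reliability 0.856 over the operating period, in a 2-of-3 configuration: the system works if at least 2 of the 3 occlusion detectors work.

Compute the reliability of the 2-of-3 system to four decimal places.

R = Σ_{i=2}^{3} C(3,i) p^i (1−p)^{3−i} with p = 0.856
C(3,2)·0.856^2·0.144^1 = 0.316542
C(3,3)·0.856^3·0.144^0 = 0.627222
Sum = 0.9438

0.9438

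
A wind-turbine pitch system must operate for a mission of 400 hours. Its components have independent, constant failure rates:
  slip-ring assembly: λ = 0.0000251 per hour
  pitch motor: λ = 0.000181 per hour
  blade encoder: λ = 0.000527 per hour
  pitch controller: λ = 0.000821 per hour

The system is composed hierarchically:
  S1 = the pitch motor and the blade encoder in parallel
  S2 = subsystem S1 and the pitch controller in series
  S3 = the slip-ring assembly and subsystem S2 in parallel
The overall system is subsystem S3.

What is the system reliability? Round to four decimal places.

0.9971

R(slip-ring assembly) = exp(−0.0000251 × 400) = 0.990010
R(pitch motor) = exp(−0.000181 × 400) = 0.930159
R(blade encoder) = exp(−0.000527 × 400) = 0.809936
R(pitch controller) = exp(−0.000821 × 400) = 0.720075
Parallel (pitch motor and blade encoder): 1 − (1 − 0.930159)(1 − 0.809936) = 0.986726
Series ([0.986726] and pitch controller): 0.986726 × 0.720075 = 0.710517
Parallel (slip-ring assembly and [0.710517]): 1 − (1 − 0.990010)(1 − 0.710517) = 0.9971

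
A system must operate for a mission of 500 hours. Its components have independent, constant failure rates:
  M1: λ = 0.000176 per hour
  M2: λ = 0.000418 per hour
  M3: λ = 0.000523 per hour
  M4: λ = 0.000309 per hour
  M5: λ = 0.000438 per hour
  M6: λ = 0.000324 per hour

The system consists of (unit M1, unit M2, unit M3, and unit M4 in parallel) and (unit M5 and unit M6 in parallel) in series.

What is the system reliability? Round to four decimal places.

0.9701

R(M1) = exp(−0.000176 × 500) = 0.915761
R(M2) = exp(−0.000418 × 500) = 0.811395
R(M3) = exp(−0.000523 × 500) = 0.769896
R(M4) = exp(−0.000309 × 500) = 0.856843
R(M5) = exp(−0.000438 × 500) = 0.803322
R(M6) = exp(−0.000324 × 500) = 0.850441
Parallel (M1, M2, M3, and M4): 1 − (1 − 0.915761)(1 − 0.811395)(1 − 0.769896)(1 − 0.856843) = 0.999477
Parallel (M5 and M6): 1 − (1 − 0.803322)(1 − 0.850441) = 0.970585
Series ([0.999477] and [0.970585]): 0.999477 × 0.970585 = 0.9701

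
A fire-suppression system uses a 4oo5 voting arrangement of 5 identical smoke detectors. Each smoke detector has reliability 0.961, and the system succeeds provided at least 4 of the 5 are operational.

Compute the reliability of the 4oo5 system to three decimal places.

R = Σ_{i=4}^{5} C(5,i) p^i (1−p)^{5−i} with p = 0.961
C(5,4)·0.961^4·0.039^1 = 0.16631
C(5,5)·0.961^5·0.039^0 = 0.81963
Sum = 0.986

0.986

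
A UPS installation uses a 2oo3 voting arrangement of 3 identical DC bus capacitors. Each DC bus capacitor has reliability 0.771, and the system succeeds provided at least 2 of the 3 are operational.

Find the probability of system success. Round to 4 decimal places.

0.8667

R = Σ_{i=2}^{3} C(3,i) p^i (1−p)^{3−i} with p = 0.771
C(3,2)·0.771^2·0.229^1 = 0.408381
C(3,3)·0.771^3·0.229^0 = 0.458314
Sum = 0.8667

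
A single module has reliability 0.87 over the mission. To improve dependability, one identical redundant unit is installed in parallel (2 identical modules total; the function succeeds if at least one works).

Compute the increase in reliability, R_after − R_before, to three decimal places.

R_before = 0.87
R_after = 1 − (1 − 0.87)^2 = 0.983
ΔR = 0.983 − 0.87 = 0.113

0.113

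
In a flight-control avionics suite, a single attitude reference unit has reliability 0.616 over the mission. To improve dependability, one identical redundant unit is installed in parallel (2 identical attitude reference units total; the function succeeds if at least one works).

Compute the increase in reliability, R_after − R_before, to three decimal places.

0.237

R_before = 0.616
R_after = 1 − (1 − 0.616)^2 = 0.853
ΔR = 0.853 − 0.616 = 0.237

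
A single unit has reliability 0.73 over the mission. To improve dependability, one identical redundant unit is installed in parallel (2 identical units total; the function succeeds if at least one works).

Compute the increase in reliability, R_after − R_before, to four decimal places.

R_before = 0.73
R_after = 1 − (1 − 0.73)^2 = 0.9271
ΔR = 0.9271 − 0.73 = 0.1971

0.1971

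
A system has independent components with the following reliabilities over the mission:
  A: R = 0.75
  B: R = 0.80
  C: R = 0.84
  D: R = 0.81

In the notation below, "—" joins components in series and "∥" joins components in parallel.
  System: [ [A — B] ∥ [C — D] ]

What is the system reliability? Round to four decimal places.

0.8722

Series (A and B): 0.750000 × 0.800000 = 0.600000
Series (C and D): 0.840000 × 0.810000 = 0.680400
Parallel ([0.600000] and [0.680400]): 1 − (1 − 0.600000)(1 − 0.680400) = 0.8722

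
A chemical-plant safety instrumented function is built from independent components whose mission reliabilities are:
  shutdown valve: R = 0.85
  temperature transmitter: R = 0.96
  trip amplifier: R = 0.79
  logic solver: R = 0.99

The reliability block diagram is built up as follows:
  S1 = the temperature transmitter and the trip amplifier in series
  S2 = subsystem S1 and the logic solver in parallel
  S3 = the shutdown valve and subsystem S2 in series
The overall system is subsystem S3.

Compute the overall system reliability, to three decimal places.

0.848

Series (temperature transmitter and trip amplifier): 0.96000 × 0.79000 = 0.75840
Parallel ([0.75840] and logic solver): 1 − (1 − 0.75840)(1 − 0.99000) = 0.99758
Series (shutdown valve and [0.99758]): 0.85000 × 0.99758 = 0.848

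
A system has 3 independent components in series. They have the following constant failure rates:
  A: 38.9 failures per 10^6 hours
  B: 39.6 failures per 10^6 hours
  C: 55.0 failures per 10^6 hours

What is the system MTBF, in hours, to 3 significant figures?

7490

Series of exponential components: λ_sys = Σ λ_i
λ_sys = 0.0000389 + 0.0000396 + 0.0000550 = 1.3350e-04 /h
MTBF = 1 / λ_sys = 7490 h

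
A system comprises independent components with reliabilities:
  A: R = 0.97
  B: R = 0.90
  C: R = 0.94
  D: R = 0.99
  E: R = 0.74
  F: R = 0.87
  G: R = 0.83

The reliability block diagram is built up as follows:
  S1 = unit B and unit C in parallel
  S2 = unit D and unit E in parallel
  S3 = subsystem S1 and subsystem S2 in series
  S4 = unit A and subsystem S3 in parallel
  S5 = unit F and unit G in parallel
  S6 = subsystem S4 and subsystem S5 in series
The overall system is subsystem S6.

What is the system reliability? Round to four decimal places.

Parallel (B and C): 1 − (1 − 0.900000)(1 − 0.940000) = 0.994000
Parallel (D and E): 1 − (1 − 0.990000)(1 − 0.740000) = 0.997400
Series ([0.994000] and [0.997400]): 0.994000 × 0.997400 = 0.991416
Parallel (A and [0.991416]): 1 − (1 − 0.970000)(1 − 0.991416) = 0.999742
Parallel (F and G): 1 − (1 − 0.870000)(1 − 0.830000) = 0.977900
Series ([0.999742] and [0.977900]): 0.999742 × 0.977900 = 0.9776

0.9776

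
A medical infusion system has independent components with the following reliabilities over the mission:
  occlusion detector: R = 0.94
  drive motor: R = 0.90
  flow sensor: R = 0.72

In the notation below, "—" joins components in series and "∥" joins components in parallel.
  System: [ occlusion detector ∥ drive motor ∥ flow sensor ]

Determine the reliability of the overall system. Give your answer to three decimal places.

Parallel (occlusion detector, drive motor, and flow sensor): 1 − (1 − 0.94000)(1 − 0.90000)(1 − 0.72000) = 0.998

0.998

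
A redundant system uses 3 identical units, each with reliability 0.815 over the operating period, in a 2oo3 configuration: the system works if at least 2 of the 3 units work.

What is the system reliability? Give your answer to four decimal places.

R = Σ_{i=2}^{3} C(3,i) p^i (1−p)^{3−i} with p = 0.815
C(3,2)·0.815^2·0.185^1 = 0.368645
C(3,3)·0.815^3·0.185^0 = 0.541343
Sum = 0.9100

0.9100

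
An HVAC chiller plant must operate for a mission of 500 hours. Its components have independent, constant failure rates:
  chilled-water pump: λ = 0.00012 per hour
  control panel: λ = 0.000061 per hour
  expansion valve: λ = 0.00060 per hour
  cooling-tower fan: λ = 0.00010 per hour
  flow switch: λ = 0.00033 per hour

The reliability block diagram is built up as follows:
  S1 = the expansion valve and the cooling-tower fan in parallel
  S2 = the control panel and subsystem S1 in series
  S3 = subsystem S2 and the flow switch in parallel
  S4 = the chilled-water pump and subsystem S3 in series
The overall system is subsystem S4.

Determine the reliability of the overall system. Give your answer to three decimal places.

R(chilled-water pump) = exp(−0.00012 × 500) = 0.94176
R(control panel) = exp(−0.000061 × 500) = 0.96996
R(expansion valve) = exp(−0.00060 × 500) = 0.74082
R(cooling-tower fan) = exp(−0.00010 × 500) = 0.95123
R(flow switch) = exp(−0.00033 × 500) = 0.84789
Parallel (expansion valve and cooling-tower fan): 1 − (1 − 0.74082)(1 − 0.95123) = 0.98736
Series (control panel and [0.98736]): 0.96996 × 0.98736 = 0.95770
Parallel ([0.95770] and flow switch): 1 − (1 − 0.95770)(1 − 0.84789) = 0.99357
Series (chilled-water pump and [0.99357]): 0.94176 × 0.99357 = 0.936

0.936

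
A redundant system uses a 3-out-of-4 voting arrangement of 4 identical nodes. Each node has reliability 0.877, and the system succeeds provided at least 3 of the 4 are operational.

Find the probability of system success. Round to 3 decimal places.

R = Σ_{i=3}^{4} C(4,i) p^i (1−p)^{4−i} with p = 0.877
C(4,3)·0.877^3·0.123^1 = 0.33187
C(4,4)·0.877^4·0.123^0 = 0.59156
Sum = 0.923

0.923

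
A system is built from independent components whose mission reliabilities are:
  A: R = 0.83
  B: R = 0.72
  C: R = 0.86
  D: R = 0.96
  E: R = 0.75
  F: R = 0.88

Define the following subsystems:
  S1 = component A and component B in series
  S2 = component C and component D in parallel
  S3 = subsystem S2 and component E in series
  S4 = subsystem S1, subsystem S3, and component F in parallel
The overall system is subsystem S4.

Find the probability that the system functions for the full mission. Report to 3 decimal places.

Series (A and B): 0.83000 × 0.72000 = 0.59760
Parallel (C and D): 1 − (1 − 0.86000)(1 − 0.96000) = 0.99440
Series ([0.99440] and E): 0.99440 × 0.75000 = 0.74580
Parallel ([0.59760], [0.74580], and F): 1 − (1 − 0.59760)(1 − 0.74580)(1 − 0.88000) = 0.988

0.988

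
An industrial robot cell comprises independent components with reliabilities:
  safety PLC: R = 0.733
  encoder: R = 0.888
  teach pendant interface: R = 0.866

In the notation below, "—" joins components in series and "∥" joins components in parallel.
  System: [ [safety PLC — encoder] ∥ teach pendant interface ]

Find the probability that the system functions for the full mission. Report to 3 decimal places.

0.953

Series (safety PLC and encoder): 0.73300 × 0.88800 = 0.65090
Parallel ([0.65090] and teach pendant interface): 1 − (1 − 0.65090)(1 − 0.86600) = 0.953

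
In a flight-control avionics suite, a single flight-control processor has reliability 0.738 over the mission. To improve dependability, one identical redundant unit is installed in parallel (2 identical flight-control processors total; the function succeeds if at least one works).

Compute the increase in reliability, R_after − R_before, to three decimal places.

0.193

R_before = 0.738
R_after = 1 − (1 − 0.738)^2 = 0.931
ΔR = 0.931 − 0.738 = 0.193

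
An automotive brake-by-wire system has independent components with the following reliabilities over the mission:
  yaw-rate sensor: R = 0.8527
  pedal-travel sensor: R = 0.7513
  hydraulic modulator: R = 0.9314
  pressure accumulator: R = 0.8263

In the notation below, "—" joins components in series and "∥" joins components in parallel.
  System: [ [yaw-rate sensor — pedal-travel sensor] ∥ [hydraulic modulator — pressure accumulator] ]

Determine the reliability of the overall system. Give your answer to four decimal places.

0.9172

Series (yaw-rate sensor and pedal-travel sensor): 0.852700 × 0.751300 = 0.640634
Series (hydraulic modulator and pressure accumulator): 0.931400 × 0.826300 = 0.769616
Parallel ([0.640634] and [0.769616]): 1 − (1 − 0.640634)(1 − 0.769616) = 0.9172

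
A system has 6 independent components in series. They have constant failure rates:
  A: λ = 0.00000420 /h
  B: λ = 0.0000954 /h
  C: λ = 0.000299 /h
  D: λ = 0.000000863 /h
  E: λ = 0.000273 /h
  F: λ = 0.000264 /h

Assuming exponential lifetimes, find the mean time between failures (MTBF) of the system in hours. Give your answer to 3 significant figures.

1070

Series of exponential components: λ_sys = Σ λ_i
λ_sys = 0.00000420 + 0.0000954 + 0.000299 + 0.000000863 + 0.000273 + 0.000264 = 9.3646e-04 /h
MTBF = 1 / λ_sys = 1070 h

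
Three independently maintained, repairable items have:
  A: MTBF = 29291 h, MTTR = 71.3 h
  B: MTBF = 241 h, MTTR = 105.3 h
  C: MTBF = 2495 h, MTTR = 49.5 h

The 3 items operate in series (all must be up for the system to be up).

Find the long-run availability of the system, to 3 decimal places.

A(A) = MTBF/(MTBF+MTTR) = 29291/(29291+71.3) = 0.997572
A(B) = MTBF/(MTBF+MTTR) = 241/(241+105.3) = 0.695928
A(C) = MTBF/(MTBF+MTTR) = 2495/(2495+49.5) = 0.980546
Series availability: 0.997572 × 0.695928 × 0.980546 = 0.681

0.681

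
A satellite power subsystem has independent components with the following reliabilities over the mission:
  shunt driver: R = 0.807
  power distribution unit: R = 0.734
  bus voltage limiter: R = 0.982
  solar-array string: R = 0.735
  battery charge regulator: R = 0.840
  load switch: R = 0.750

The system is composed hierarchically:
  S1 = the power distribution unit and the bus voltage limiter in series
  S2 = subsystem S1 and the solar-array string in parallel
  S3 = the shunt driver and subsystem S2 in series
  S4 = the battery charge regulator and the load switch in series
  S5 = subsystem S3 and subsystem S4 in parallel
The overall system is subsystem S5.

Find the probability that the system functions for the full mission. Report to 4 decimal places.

Series (power distribution unit and bus voltage limiter): 0.734000 × 0.982000 = 0.720788
Parallel ([0.720788] and solar-array string): 1 − (1 − 0.720788)(1 − 0.735000) = 0.926009
Series (shunt driver and [0.926009]): 0.807000 × 0.926009 = 0.747289
Series (battery charge regulator and load switch): 0.840000 × 0.750000 = 0.630000
Parallel ([0.747289] and [0.630000]): 1 − (1 − 0.747289)(1 − 0.630000) = 0.9065

0.9065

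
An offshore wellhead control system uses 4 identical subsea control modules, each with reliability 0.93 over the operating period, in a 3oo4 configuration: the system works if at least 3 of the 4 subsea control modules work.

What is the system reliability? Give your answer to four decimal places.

0.9733

R = Σ_{i=3}^{4} C(4,i) p^i (1−p)^{4−i} with p = 0.93
C(4,3)·0.93^3·0.07^1 = 0.225220
C(4,4)·0.93^4·0.07^0 = 0.748052
Sum = 0.9733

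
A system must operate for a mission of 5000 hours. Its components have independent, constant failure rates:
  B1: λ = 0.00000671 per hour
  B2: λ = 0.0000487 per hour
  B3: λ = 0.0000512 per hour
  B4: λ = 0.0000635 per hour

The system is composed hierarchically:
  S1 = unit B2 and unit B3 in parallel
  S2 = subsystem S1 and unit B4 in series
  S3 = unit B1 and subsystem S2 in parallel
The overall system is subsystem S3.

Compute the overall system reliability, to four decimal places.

R(B1) = exp(−0.00000671 × 5000) = 0.967007
R(B2) = exp(−0.0000487 × 5000) = 0.783879
R(B3) = exp(−0.0000512 × 5000) = 0.774142
R(B4) = exp(−0.0000635 × 5000) = 0.727967
Parallel (B2 and B3): 1 − (1 − 0.783879)(1 − 0.774142) = 0.951187
Series ([0.951187] and B4): 0.951187 × 0.727967 = 0.692433
Parallel (B1 and [0.692433]): 1 − (1 − 0.967007)(1 − 0.692433) = 0.9899

0.9899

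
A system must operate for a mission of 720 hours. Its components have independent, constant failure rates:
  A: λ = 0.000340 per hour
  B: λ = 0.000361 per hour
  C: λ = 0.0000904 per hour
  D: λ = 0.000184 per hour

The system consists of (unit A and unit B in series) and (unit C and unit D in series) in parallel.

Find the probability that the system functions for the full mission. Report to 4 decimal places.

0.9289

R(A) = exp(−0.000340 × 720) = 0.782861
R(B) = exp(−0.000361 × 720) = 0.771113
R(C) = exp(−0.0000904 × 720) = 0.936985
R(D) = exp(−0.000184 × 720) = 0.875920
Series (A and B): 0.782861 × 0.771113 = 0.603674
Series (C and D): 0.936985 × 0.875920 = 0.820724
Parallel ([0.603674] and [0.820724]): 1 − (1 − 0.603674)(1 − 0.820724) = 0.9289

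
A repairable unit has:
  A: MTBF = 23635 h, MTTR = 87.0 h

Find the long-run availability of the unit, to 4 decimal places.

0.9963

A(A) = MTBF/(MTBF+MTTR) = 23635/(23635+87.0) = 0.9963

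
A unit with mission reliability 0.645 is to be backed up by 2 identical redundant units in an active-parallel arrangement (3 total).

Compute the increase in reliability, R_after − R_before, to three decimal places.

0.310

R_before = 0.645
R_after = 1 − (1 − 0.645)^3 = 0.955
ΔR = 0.955 − 0.645 = 0.310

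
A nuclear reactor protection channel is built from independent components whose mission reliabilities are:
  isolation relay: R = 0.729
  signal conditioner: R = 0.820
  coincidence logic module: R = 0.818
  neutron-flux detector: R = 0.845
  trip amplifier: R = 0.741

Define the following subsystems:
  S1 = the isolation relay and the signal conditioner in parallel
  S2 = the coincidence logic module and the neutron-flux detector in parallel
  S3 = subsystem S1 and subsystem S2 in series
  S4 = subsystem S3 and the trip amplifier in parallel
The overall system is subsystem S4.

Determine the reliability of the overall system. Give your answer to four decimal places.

Parallel (isolation relay and signal conditioner): 1 − (1 − 0.729000)(1 − 0.820000) = 0.951220
Parallel (coincidence logic module and neutron-flux detector): 1 − (1 − 0.818000)(1 − 0.845000) = 0.971790
Series ([0.951220] and [0.971790]): 0.951220 × 0.971790 = 0.924386
Parallel ([0.924386] and trip amplifier): 1 − (1 − 0.924386)(1 − 0.741000) = 0.9804

0.9804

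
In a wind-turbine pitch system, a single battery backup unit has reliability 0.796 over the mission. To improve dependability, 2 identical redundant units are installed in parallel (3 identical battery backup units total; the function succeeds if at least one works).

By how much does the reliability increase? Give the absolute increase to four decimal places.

R_before = 0.796
R_after = 1 − (1 − 0.796)^3 = 0.9915
ΔR = 0.9915 − 0.796 = 0.1955

0.1955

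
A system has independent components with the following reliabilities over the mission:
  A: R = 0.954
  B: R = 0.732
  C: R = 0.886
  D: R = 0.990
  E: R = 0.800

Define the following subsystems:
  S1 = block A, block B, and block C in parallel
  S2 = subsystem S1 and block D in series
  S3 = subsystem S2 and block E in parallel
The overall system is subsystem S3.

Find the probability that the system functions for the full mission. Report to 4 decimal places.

Parallel (A, B, and C): 1 − (1 − 0.954000)(1 − 0.732000)(1 − 0.886000) = 0.998595
Series ([0.998595] and D): 0.998595 × 0.990000 = 0.988609
Parallel ([0.988609] and E): 1 − (1 − 0.988609)(1 − 0.800000) = 0.9977

0.9977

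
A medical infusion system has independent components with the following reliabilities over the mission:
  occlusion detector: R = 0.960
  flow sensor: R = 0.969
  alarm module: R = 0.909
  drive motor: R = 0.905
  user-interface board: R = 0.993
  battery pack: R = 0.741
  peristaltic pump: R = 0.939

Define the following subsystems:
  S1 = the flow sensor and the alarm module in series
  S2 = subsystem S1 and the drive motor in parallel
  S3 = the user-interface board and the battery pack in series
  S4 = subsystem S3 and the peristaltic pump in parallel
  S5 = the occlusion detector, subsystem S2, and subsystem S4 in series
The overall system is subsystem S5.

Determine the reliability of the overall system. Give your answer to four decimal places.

0.9338

Series (flow sensor and alarm module): 0.969000 × 0.909000 = 0.880821
Parallel ([0.880821] and drive motor): 1 − (1 − 0.880821)(1 − 0.905000) = 0.988678
Series (user-interface board and battery pack): 0.993000 × 0.741000 = 0.735813
Parallel ([0.735813] and peristaltic pump): 1 − (1 − 0.735813)(1 − 0.939000) = 0.983885
Series (occlusion detector, [0.988678], and [0.983885]): 0.960000 × 0.988678 × 0.983885 = 0.9338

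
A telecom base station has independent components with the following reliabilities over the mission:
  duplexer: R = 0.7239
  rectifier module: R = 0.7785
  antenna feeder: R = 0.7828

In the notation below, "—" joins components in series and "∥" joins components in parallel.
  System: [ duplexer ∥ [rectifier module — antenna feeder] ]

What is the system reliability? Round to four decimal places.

0.8922

Series (rectifier module and antenna feeder): 0.778500 × 0.782800 = 0.609410
Parallel (duplexer and [0.609410]): 1 − (1 − 0.723900)(1 − 0.609410) = 0.8922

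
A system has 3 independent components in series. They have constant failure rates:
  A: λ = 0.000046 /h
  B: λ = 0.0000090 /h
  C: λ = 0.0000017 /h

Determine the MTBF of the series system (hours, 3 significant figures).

Series of exponential components: λ_sys = Σ λ_i
λ_sys = 0.000046 + 0.0000090 + 0.0000017 = 5.6700e-05 /h
MTBF = 1 / λ_sys = 17600 h

17600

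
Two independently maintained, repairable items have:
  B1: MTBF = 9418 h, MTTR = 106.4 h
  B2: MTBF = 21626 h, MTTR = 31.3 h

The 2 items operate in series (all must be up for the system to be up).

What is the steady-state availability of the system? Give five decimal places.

A(B1) = MTBF/(MTBF+MTTR) = 9418/(9418+106.4) = 0.988829
A(B2) = MTBF/(MTBF+MTTR) = 21626/(21626+31.3) = 0.998555
Series availability: 0.988829 × 0.998555 = 0.98740

0.98740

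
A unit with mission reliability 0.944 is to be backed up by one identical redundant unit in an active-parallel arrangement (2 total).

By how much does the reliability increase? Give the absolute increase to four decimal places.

0.0529

R_before = 0.944
R_after = 1 − (1 − 0.944)^2 = 0.9969
ΔR = 0.9969 − 0.944 = 0.0529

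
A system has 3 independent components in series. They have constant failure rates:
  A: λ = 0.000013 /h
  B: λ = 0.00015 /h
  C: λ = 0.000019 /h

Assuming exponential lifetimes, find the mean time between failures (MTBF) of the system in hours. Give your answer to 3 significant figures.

Series of exponential components: λ_sys = Σ λ_i
λ_sys = 0.000013 + 0.00015 + 0.000019 = 1.8200e-04 /h
MTBF = 1 / λ_sys = 5490 h

5490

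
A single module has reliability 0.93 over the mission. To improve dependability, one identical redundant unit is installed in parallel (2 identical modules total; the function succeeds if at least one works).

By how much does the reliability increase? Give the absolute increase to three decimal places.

R_before = 0.93
R_after = 1 − (1 − 0.93)^2 = 0.995
ΔR = 0.995 − 0.93 = 0.065

0.065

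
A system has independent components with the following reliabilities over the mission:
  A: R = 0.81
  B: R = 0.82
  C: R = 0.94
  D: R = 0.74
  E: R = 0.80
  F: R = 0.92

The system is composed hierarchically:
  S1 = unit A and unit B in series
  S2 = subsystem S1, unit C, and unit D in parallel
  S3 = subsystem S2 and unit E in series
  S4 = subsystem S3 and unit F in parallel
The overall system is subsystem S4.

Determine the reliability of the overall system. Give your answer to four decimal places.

0.9837

Series (A and B): 0.810000 × 0.820000 = 0.664200
Parallel ([0.664200], C, and D): 1 − (1 − 0.664200)(1 − 0.940000)(1 − 0.740000) = 0.994762
Series ([0.994762] and E): 0.994762 × 0.800000 = 0.795810
Parallel ([0.795810] and F): 1 − (1 − 0.795810)(1 − 0.920000) = 0.9837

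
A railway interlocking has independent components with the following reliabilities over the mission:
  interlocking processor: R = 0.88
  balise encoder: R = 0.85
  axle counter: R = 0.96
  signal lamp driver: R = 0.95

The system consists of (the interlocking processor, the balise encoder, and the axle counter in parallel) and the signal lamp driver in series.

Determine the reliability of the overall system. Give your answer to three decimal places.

Parallel (interlocking processor, balise encoder, and axle counter): 1 − (1 − 0.88000)(1 − 0.85000)(1 − 0.96000) = 0.99928
Series ([0.99928] and signal lamp driver): 0.99928 × 0.95000 = 0.949

0.949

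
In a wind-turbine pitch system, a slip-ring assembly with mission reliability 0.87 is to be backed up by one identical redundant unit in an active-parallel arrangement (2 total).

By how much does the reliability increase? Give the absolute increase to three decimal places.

0.113

R_before = 0.87
R_after = 1 − (1 − 0.87)^2 = 0.983
ΔR = 0.983 − 0.87 = 0.113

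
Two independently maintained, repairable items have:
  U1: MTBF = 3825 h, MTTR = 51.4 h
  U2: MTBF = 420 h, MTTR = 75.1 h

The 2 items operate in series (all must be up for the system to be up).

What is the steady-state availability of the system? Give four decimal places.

A(U1) = MTBF/(MTBF+MTTR) = 3825/(3825+51.4) = 0.986740
A(U2) = MTBF/(MTBF+MTTR) = 420/(420+75.1) = 0.848313
Series availability: 0.986740 × 0.848313 = 0.8371

0.8371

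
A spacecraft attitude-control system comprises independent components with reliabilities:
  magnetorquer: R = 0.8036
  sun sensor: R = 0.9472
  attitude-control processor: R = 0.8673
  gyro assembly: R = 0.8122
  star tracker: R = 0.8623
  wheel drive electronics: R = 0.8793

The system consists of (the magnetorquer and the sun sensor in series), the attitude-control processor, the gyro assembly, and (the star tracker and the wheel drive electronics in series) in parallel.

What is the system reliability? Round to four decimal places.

Series (magnetorquer and sun sensor): 0.803600 × 0.947200 = 0.761170
Series (star tracker and wheel drive electronics): 0.862300 × 0.879300 = 0.758220
Parallel ([0.761170], attitude-control processor, gyro assembly, and [0.758220]): 1 − (1 − 0.761170)(1 − 0.867300)(1 − 0.812200)(1 − 0.758220) = 0.9986

0.9986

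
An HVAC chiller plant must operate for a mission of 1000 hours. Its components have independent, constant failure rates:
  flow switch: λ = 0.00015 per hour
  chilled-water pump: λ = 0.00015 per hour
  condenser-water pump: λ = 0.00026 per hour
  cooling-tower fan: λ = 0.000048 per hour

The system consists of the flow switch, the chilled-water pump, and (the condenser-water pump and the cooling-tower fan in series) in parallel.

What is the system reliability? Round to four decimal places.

R(flow switch) = exp(−0.00015 × 1000) = 0.860708
R(chilled-water pump) = exp(−0.00015 × 1000) = 0.860708
R(condenser-water pump) = exp(−0.00026 × 1000) = 0.771052
R(cooling-tower fan) = exp(−0.000048 × 1000) = 0.953134
Series (condenser-water pump and cooling-tower fan): 0.771052 × 0.953134 = 0.734916
Parallel (flow switch, chilled-water pump, and [0.734916]): 1 − (1 − 0.860708)(1 − 0.860708)(1 − 0.734916) = 0.9949

0.9949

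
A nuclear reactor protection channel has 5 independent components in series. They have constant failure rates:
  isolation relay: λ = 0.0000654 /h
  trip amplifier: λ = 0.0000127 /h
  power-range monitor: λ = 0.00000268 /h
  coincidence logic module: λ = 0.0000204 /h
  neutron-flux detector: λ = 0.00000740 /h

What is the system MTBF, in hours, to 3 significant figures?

Series of exponential components: λ_sys = Σ λ_i
λ_sys = 0.0000654 + 0.0000127 + 0.00000268 + 0.0000204 + 0.00000740 = 1.0858e-04 /h
MTBF = 1 / λ_sys = 9210 h

9210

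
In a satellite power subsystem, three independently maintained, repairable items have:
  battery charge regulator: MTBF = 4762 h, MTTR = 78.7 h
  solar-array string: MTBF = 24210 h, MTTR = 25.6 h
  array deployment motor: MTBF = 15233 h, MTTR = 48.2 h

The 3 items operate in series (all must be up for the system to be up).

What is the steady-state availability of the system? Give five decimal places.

A(battery charge regulator) = MTBF/(MTBF+MTTR) = 4762/(4762+78.7) = 0.983742
A(solar-array string) = MTBF/(MTBF+MTTR) = 24210/(24210+25.6) = 0.998944
A(array deployment motor) = MTBF/(MTBF+MTTR) = 15233/(15233+48.2) = 0.996846
Series availability: 0.983742 × 0.998944 × 0.996846 = 0.97960

0.97960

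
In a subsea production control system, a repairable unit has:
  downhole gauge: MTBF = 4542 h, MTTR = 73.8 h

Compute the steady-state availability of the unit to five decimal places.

A(downhole gauge) = MTBF/(MTBF+MTTR) = 4542/(4542+73.8) = 0.98401

0.98401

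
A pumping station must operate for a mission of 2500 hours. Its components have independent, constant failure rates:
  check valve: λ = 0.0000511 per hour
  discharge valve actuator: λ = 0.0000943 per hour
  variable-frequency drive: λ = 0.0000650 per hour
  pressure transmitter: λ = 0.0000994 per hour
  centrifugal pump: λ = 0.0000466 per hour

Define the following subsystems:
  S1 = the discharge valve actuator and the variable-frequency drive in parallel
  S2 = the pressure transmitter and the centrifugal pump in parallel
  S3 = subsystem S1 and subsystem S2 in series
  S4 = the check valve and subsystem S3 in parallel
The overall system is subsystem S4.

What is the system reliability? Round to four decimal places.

0.9934

R(check valve) = exp(−0.0000511 × 2500) = 0.880073
R(discharge valve actuator) = exp(−0.0000943 × 2500) = 0.789978
R(variable-frequency drive) = exp(−0.0000650 × 2500) = 0.850016
R(pressure transmitter) = exp(−0.0000994 × 2500) = 0.779970
R(centrifugal pump) = exp(−0.0000466 × 2500) = 0.890030
Parallel (discharge valve actuator and variable-frequency drive): 1 − (1 − 0.789978)(1 − 0.850016) = 0.968500
Parallel (pressure transmitter and centrifugal pump): 1 − (1 − 0.779970)(1 − 0.890030) = 0.975803
Series ([0.968500] and [0.975803]): 0.968500 × 0.975803 = 0.945065
Parallel (check valve and [0.945065]): 1 − (1 − 0.880073)(1 − 0.945065) = 0.9934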